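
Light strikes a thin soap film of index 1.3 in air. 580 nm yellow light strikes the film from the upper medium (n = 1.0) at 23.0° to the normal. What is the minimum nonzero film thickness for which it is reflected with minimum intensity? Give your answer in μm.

0.234 μm

Ray reflecting at the top interface goes from n = 1.0 toward n = 1.3: a half-wave phase shift.
At the lower boundary (n = 1.3 to n = 1.0) the reflected ray undergoes no phase shift.
The two reflections differ by half a wavelength.
For weak reflection here: 2 n t cos θ_r = m λ.
Snell's law: 1.0 sin 23.0° = 1.3 sin θ_r → sin θ_r = 0.301, cos θ_r = 0.954.
Minimum nonzero at m = 1: t = λ / (2 n cos θ_r) = 580 / (2 × 1.3 × 0.954) = 234 nm.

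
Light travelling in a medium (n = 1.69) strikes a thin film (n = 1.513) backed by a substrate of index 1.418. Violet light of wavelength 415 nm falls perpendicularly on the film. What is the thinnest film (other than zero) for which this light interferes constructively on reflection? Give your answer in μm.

Top surface (1.69 → 1.513): reflection off a lower-index medium gives no phase shift.
Ray reflecting at the bottom interface goes from n = 1.513 toward n = 1.418: no phase shift.
Net: no relative phase inversion (both shifts match).
For bright reflection here: 2 n t = m λ.
Minimum nonzero at m = 1: t = λ / (2 n) = 415 / (2 × 1.513) = 137 nm.

0.137 μm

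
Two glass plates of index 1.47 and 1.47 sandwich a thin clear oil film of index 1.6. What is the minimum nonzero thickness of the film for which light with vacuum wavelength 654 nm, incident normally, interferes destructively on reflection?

204 nm

Ray reflecting at the top interface goes from n = 1.47 toward n = 1.6: a half-wave phase shift.
Bottom surface (1.6 → 1.47): reflection off a lower-index medium gives no phase shift.
Exactly one π shift → a net half-wave offset.
With one net inversion, destructive interference in reflection requires 2 n t = m λ.
Minimum nonzero at m = 1: t = λ / (2 n) = 654 / (2 × 1.6) = 204 nm.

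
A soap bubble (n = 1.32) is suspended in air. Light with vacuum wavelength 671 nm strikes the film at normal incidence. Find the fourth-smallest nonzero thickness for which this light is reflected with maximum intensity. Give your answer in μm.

Ray reflecting at the top interface goes from n = 1.0 toward n = 1.32: a half-wave phase shift.
At the lower boundary (n = 1.32 to n = 1.0) the reflected ray undergoes no phase shift.
Exactly one π shift → a net half-wave offset.
With one net inversion, constructive interference in reflection requires 2 n t = (m + ½) λ.
The fourth-smallest nonzero thickness corresponds to m = 3: t = (m + ½) λ / (2 n) = 3.50 × 671 / (2 × 1.32) = 890 nm.

0.890 μm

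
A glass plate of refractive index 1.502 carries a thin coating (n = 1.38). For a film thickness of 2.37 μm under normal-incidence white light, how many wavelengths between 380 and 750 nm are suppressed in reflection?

8

Top surface (1.0 → 1.38): reflection off a higher-index medium gives a half-wave phase shift.
At the lower boundary (n = 1.38 to n = 1.502) the reflected ray undergoes a half-wave phase shift.
The two reflections carry the same phase change, so no net offset.
For minimum reflection here: 2 n t = (m + ½) λ.
λ = 2 n t / (m + ½) = 6541 / (m + ½) nm.
m=8: 770 nm (IR); m=9: 689 nm (visible); m=10: 623 nm (visible); m=11: 569 nm (visible); m=12: 523 nm (visible); m=13: 485 nm (visible); m=14: 451 nm (visible); m=15: 422 nm (visible); m=16: 396 nm (visible); m=17: 374 nm (UV).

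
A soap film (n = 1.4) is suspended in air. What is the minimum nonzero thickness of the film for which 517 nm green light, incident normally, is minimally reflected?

185 nm

Ray reflecting at the top interface goes from n = 1.0 toward n = 1.4: a half-wave phase shift.
Ray reflecting at the bottom interface goes from n = 1.4 toward n = 1.0: no phase shift.
Net: one phase inversion between the two reflected rays.
With one net inversion, destructive interference in reflection requires 2 n t = m λ.
Minimum nonzero at m = 1: t = λ / (2 n) = 517 / (2 × 1.4) = 185 nm.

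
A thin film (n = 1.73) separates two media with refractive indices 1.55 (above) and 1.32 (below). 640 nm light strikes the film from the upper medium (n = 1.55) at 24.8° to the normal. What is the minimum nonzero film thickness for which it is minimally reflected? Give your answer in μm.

0.200 μm

Top surface (1.55 → 1.73): reflection off a higher-index medium gives a half-wave phase shift.
At the lower boundary (n = 1.73 to n = 1.32) the reflected ray undergoes no phase shift.
The two reflections differ by half a wavelength.
For dark reflection here: 2 n t cos θ_r = m λ.
Snell's law: 1.55 sin 24.8° = 1.73 sin θ_r → sin θ_r = 0.376, cos θ_r = 0.927.
Minimum nonzero at m = 1: t = λ / (2 n cos θ_r) = 640 / (2 × 1.73 × 0.927) = 200 nm.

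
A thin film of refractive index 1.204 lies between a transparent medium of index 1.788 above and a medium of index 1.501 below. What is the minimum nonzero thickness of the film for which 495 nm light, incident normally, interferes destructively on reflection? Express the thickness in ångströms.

Top surface (1.788 → 1.204): reflection off a lower-index medium gives no phase shift.
At the lower boundary (n = 1.204 to n = 1.501) the reflected ray undergoes a half-wave phase shift.
Exactly one π shift → a net half-wave offset.
With one net inversion, destructive interference in reflection requires 2 n t = m λ.
Minimum nonzero at m = 1: t = λ / (2 n) = 495 / (2 × 1.204) = 206 nm.

2056 Å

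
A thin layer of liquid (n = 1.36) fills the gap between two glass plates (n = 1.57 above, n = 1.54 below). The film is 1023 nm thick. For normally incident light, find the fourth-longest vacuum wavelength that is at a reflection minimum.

696 nm

Ray reflecting at the top interface goes from n = 1.57 toward n = 1.36: no phase shift.
At the lower boundary (n = 1.36 to n = 1.54) the reflected ray undergoes a half-wave phase shift.
The two reflections differ by half a wavelength.
With one net inversion, destructive interference in reflection requires 2 n t = m λ.
λ = 2 n t / m. The fourth-longest wavelength is m = 4: λ = 2 × 1.36 × 1023 / 4.00 = 696 nm.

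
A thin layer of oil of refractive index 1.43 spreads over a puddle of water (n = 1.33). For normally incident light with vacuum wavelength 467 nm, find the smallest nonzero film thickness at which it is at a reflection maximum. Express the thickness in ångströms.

At the upper boundary (n = 1.0 to n = 1.43) the reflected ray undergoes a half-wave phase shift.
Bottom surface (1.43 → 1.33): reflection off a lower-index medium gives no phase shift.
The two reflections differ by half a wavelength.
So the condition for constructive reflection is 2 n t = (m + ½) λ.
Minimum at m = 0: t = λ / (4 n) = 467 / (4 × 1.43) = 81.6 nm.

816 Å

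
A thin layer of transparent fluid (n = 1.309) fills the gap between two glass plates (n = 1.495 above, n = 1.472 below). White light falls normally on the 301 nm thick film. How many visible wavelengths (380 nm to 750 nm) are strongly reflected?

Top surface (1.495 → 1.309): reflection off a lower-index medium gives no phase shift.
Ray reflecting at the bottom interface goes from n = 1.309 toward n = 1.472: a half-wave phase shift.
Net: one phase inversion between the two reflected rays.
So the condition for constructive reflection is 2 n t = (m + ½) λ.
λ = 2 n t / (m + ½) = 788 / (m + ½) nm.
m=0: 1576 nm (IR); m=1: 525 nm (visible); m=2: 315 nm (UV).

1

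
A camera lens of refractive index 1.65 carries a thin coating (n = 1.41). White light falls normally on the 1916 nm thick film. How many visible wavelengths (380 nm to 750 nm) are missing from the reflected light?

At the upper boundary (n = 1.0 to n = 1.41) the reflected ray undergoes a half-wave phase shift.
At the lower boundary (n = 1.41 to n = 1.65) the reflected ray undergoes a half-wave phase shift.
The two reflections carry the same phase change, so no net offset.
So the condition for destructive reflection is 2 n t = (m + ½) λ.
λ = 2 n t / (m + ½) = 5403 / (m + ½) nm.
m=6: 831 nm (IR); m=7: 720 nm (visible); m=8: 636 nm (visible); m=9: 569 nm (visible); m=10: 515 nm (visible); m=11: 470 nm (visible); m=12: 432 nm (visible); m=13: 400 nm (visible); m=14: 373 nm (UV).

7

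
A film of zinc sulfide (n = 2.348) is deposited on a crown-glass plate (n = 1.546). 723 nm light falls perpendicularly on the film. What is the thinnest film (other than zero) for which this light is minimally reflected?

Ray reflecting at the top interface goes from n = 1.0 toward n = 2.348: a half-wave phase shift.
Ray reflecting at the bottom interface goes from n = 2.348 toward n = 1.546: no phase shift.
The two reflections differ by half a wavelength.
So the condition for destructive reflection is 2 n t = m λ.
Minimum nonzero at m = 1: t = λ / (2 n) = 723 / (2 × 2.348) = 154 nm.

154 nm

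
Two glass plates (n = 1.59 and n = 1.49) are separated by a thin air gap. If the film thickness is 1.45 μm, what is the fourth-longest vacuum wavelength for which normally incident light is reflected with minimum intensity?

At the upper boundary (n = 1.59 to n = 1.0) the reflected ray undergoes no phase shift.
Bottom surface (1.0 → 1.49): reflection off a higher-index medium gives a half-wave phase shift.
Net: one phase inversion between the two reflected rays.
With one net inversion, destructive interference in reflection requires 2 n t = m λ.
λ = 2 n t / m. The fourth-longest wavelength is m = 4: λ = 2 × 1.0 × 1450 / 4.00 = 725 nm.

725 nm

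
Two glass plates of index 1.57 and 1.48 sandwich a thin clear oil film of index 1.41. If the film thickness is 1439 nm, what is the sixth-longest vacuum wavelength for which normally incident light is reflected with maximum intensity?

738 nm

Ray reflecting at the top interface goes from n = 1.57 toward n = 1.41: no phase shift.
Ray reflecting at the bottom interface goes from n = 1.41 toward n = 1.48: a half-wave phase shift.
Net: one phase inversion between the two reflected rays.
With one net inversion, constructive interference in reflection requires 2 n t = (m + ½) λ.
λ = 2 n t / (m + ½). The sixth-longest wavelength is m = 5: λ = 2 × 1.41 × 1439 / 5.50 = 738 nm.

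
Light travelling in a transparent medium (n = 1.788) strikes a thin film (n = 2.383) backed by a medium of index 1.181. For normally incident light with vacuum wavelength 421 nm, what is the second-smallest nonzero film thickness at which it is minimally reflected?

Top surface (1.788 → 2.383): reflection off a higher-index medium gives a half-wave phase shift.
Ray reflecting at the bottom interface goes from n = 2.383 toward n = 1.181: no phase shift.
The two reflections differ by half a wavelength.
With one net inversion, destructive interference in reflection requires 2 n t = m λ.
The second-smallest nonzero thickness corresponds to m = 2: t = m λ / (2 n) = 2.00 × 421 / (2 × 2.383) = 177 nm.

177 nm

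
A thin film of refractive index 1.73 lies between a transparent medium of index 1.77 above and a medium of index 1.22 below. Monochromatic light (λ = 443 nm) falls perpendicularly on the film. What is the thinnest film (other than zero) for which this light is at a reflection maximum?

Ray reflecting at the top interface goes from n = 1.77 toward n = 1.73: no phase shift.
Bottom surface (1.73 → 1.22): reflection off a lower-index medium gives no phase shift.
Zero or two π shifts → no net half-wave offset.
For strong reflection here: 2 n t = m λ.
Minimum nonzero at m = 1: t = λ / (2 n) = 443 / (2 × 1.73) = 128 nm.

128 nm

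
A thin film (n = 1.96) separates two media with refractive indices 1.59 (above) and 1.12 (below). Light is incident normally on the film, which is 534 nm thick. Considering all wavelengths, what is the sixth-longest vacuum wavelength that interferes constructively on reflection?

Top surface (1.59 → 1.96): reflection off a higher-index medium gives a half-wave phase shift.
Bottom surface (1.96 → 1.12): reflection off a lower-index medium gives no phase shift.
Exactly one π shift → a net half-wave offset.
For bright reflection here: 2 n t = (m + ½) λ.
λ = 2 n t / (m + ½). The sixth-longest wavelength is m = 5: λ = 2 × 1.96 × 534 / 5.50 = 381 nm.

381 nm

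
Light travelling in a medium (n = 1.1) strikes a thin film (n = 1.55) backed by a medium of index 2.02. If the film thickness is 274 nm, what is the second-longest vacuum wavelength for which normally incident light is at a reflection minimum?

Ray reflecting at the top interface goes from n = 1.1 toward n = 1.55: a half-wave phase shift.
At the lower boundary (n = 1.55 to n = 2.02) the reflected ray undergoes a half-wave phase shift.
The two reflections carry the same phase change, so no net offset.
With no net inversion, destructive interference in reflection requires 2 n t = (m + ½) λ.
λ = 2 n t / (m + ½). The second-longest wavelength is m = 1: λ = 2 × 1.55 × 274 / 1.50 = 566 nm.

566 nm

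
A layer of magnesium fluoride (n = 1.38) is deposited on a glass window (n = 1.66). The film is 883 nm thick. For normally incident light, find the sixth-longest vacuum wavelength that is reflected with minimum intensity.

443 nm

At the upper boundary (n = 1.0 to n = 1.38) the reflected ray undergoes a half-wave phase shift.
Ray reflecting at the bottom interface goes from n = 1.38 toward n = 1.66: a half-wave phase shift.
Net: no relative phase inversion (both shifts match).
For dark reflection here: 2 n t = (m + ½) λ.
λ = 2 n t / (m + ½). The sixth-longest wavelength is m = 5: λ = 2 × 1.38 × 883 / 5.50 = 443 nm.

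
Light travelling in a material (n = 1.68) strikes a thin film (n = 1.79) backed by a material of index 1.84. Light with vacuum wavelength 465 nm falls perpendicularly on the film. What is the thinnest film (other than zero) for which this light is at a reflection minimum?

Ray reflecting at the top interface goes from n = 1.68 toward n = 1.79: a half-wave phase shift.
At the lower boundary (n = 1.79 to n = 1.84) the reflected ray undergoes a half-wave phase shift.
The two reflections carry the same phase change, so no net offset.
For dark reflection here: 2 n t = (m + ½) λ.
Minimum at m = 0: t = λ / (4 n) = 465 / (4 × 1.79) = 64.9 nm.

64.9 nm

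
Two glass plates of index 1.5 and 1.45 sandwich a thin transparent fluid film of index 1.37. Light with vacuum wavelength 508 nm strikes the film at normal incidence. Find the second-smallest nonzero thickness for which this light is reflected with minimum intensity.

371 nm

At the upper boundary (n = 1.5 to n = 1.37) the reflected ray undergoes no phase shift.
At the lower boundary (n = 1.37 to n = 1.45) the reflected ray undergoes a half-wave phase shift.
Exactly one π shift → a net half-wave offset.
With one net inversion, destructive interference in reflection requires 2 n t = m λ.
The second-smallest nonzero thickness corresponds to m = 2: t = m λ / (2 n) = 2.00 × 508 / (2 × 1.37) = 371 nm.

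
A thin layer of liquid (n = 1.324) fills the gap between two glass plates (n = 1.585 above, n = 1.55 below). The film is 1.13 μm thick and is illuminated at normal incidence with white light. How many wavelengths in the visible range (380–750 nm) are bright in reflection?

4

Ray reflecting at the top interface goes from n = 1.585 toward n = 1.324: no phase shift.
At the lower boundary (n = 1.324 to n = 1.55) the reflected ray undergoes a half-wave phase shift.
Exactly one π shift → a net half-wave offset.
With one net inversion, constructive interference in reflection requires 2 n t = (m + ½) λ.
λ = 2 n t / (m + ½) = 2992 / (m + ½) nm.
m=3: 855 nm (IR); m=4: 665 nm (visible); m=5: 544 nm (visible); m=6: 460 nm (visible); m=7: 399 nm (visible); m=8: 352 nm (UV).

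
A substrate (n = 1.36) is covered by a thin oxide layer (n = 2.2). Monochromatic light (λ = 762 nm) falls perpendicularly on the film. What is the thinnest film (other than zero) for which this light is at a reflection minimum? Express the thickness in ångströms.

Ray reflecting at the top interface goes from n = 1.0 toward n = 2.2: a half-wave phase shift.
At the lower boundary (n = 2.2 to n = 1.36) the reflected ray undergoes no phase shift.
Net: one phase inversion between the two reflected rays.
So the condition for destructive reflection is 2 n t = m λ.
Minimum nonzero at m = 1: t = λ / (2 n) = 762 / (2 × 2.2) = 173 nm.

1732 Å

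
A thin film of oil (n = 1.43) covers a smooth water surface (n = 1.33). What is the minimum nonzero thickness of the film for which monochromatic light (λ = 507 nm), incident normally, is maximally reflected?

88.6 nm

Ray reflecting at the top interface goes from n = 1.0 toward n = 1.43: a half-wave phase shift.
Bottom surface (1.43 → 1.33): reflection off a lower-index medium gives no phase shift.
Exactly one π shift → a net half-wave offset.
So the condition for constructive reflection is 2 n t = (m + ½) λ.
Minimum at m = 0: t = λ / (4 n) = 507 / (4 × 1.43) = 88.6 nm.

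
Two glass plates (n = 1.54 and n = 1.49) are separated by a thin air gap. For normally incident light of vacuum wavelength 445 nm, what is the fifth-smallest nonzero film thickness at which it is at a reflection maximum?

Ray reflecting at the top interface goes from n = 1.54 toward n = 1.0: no phase shift.
Bottom surface (1.0 → 1.49): reflection off a higher-index medium gives a half-wave phase shift.
Exactly one π shift → a net half-wave offset.
For maximum reflection here: 2 n t = (m + ½) λ.
The fifth-smallest nonzero thickness corresponds to m = 4: t = (m + ½) λ / (2 n) = 4.50 × 445 / (2 × 1.0) = 1001 nm.

1001 nm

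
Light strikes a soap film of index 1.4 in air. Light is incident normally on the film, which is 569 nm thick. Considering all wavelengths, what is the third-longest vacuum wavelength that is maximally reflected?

637 nm

Ray reflecting at the top interface goes from n = 1.0 toward n = 1.4: a half-wave phase shift.
Bottom surface (1.4 → 1.0): reflection off a lower-index medium gives no phase shift.
Exactly one π shift → a net half-wave offset.
With one net inversion, constructive interference in reflection requires 2 n t = (m + ½) λ.
λ = 2 n t / (m + ½). The third-longest wavelength is m = 2: λ = 2 × 1.4 × 569 / 2.50 = 637 nm.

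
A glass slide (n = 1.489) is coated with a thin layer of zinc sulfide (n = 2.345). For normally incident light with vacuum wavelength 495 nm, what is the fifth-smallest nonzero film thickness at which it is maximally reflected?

475 nm

Top surface (1.0 → 2.345): reflection off a higher-index medium gives a half-wave phase shift.
At the lower boundary (n = 2.345 to n = 1.489) the reflected ray undergoes no phase shift.
The two reflections differ by half a wavelength.
With one net inversion, constructive interference in reflection requires 2 n t = (m + ½) λ.
The fifth-smallest nonzero thickness corresponds to m = 4: t = (m + ½) λ / (2 n) = 4.50 × 495 / (2 × 2.345) = 475 nm.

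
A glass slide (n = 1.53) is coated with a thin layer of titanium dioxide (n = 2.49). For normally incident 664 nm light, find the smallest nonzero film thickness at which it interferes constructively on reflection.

66.7 nm

At the upper boundary (n = 1.0 to n = 2.49) the reflected ray undergoes a half-wave phase shift.
Ray reflecting at the bottom interface goes from n = 2.49 toward n = 1.53: no phase shift.
Exactly one π shift → a net half-wave offset.
With one net inversion, constructive interference in reflection requires 2 n t = (m + ½) λ.
Minimum at m = 0: t = λ / (4 n) = 664 / (4 × 2.49) = 66.7 nm.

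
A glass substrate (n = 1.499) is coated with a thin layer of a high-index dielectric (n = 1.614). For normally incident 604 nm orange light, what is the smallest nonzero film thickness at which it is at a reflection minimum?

187 nm

Ray reflecting at the top interface goes from n = 1.0 toward n = 1.614: a half-wave phase shift.
Bottom surface (1.614 → 1.499): reflection off a lower-index medium gives no phase shift.
Net: one phase inversion between the two reflected rays.
With one net inversion, destructive interference in reflection requires 2 n t = m λ.
The smallest nonzero thickness corresponds to m = 1: t = m λ / (2 n) = 1.00 × 604 / (2 × 1.614) = 187 nm.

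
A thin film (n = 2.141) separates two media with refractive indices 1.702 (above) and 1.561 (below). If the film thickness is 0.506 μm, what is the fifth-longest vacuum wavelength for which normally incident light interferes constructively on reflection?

481 nm

At the upper boundary (n = 1.702 to n = 2.141) the reflected ray undergoes a half-wave phase shift.
At the lower boundary (n = 2.141 to n = 1.561) the reflected ray undergoes no phase shift.
Exactly one π shift → a net half-wave offset.
With one net inversion, constructive interference in reflection requires 2 n t = (m + ½) λ.
λ = 2 n t / (m + ½). The fifth-longest wavelength is m = 4: λ = 2 × 2.141 × 506 / 4.50 = 481 nm.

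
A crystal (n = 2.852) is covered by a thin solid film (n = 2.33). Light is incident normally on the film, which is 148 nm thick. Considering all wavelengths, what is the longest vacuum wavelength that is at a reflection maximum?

690 nm

At the upper boundary (n = 1.0 to n = 2.33) the reflected ray undergoes a half-wave phase shift.
Ray reflecting at the bottom interface goes from n = 2.33 toward n = 2.852: a half-wave phase shift.
Net: no relative phase inversion (both shifts match).
For strong reflection here: 2 n t = m λ.
λ = 2 n t / m. The longest wavelength is m = 1: λ = 2 × 2.33 × 148 / 1.00 = 690 nm.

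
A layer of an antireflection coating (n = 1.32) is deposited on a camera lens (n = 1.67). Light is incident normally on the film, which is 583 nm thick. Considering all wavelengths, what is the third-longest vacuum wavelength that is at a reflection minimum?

616 nm

Top surface (1.0 → 1.32): reflection off a higher-index medium gives a half-wave phase shift.
Bottom surface (1.32 → 1.67): reflection off a higher-index medium gives a half-wave phase shift.
Zero or two π shifts → no net half-wave offset.
With no net inversion, destructive interference in reflection requires 2 n t = (m + ½) λ.
λ = 2 n t / (m + ½). The third-longest wavelength is m = 2: λ = 2 × 1.32 × 583 / 2.50 = 616 nm.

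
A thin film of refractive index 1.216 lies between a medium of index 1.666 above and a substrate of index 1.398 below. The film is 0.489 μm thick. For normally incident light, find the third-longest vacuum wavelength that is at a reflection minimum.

Top surface (1.666 → 1.216): reflection off a lower-index medium gives no phase shift.
Bottom surface (1.216 → 1.398): reflection off a higher-index medium gives a half-wave phase shift.
Exactly one π shift → a net half-wave offset.
So the condition for destructive reflection is 2 n t = m λ.
λ = 2 n t / m. The third-longest wavelength is m = 3: λ = 2 × 1.216 × 489 / 3.00 = 396 nm.

396 nm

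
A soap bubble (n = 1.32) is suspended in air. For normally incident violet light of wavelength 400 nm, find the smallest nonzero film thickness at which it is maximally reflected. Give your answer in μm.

0.0758 μm

Top surface (1.0 → 1.32): reflection off a higher-index medium gives a half-wave phase shift.
At the lower boundary (n = 1.32 to n = 1.0) the reflected ray undergoes no phase shift.
Net: one phase inversion between the two reflected rays.
With one net inversion, constructive interference in reflection requires 2 n t = (m + ½) λ.
Minimum at m = 0: t = λ / (4 n) = 400 / (4 × 1.32) = 75.8 nm.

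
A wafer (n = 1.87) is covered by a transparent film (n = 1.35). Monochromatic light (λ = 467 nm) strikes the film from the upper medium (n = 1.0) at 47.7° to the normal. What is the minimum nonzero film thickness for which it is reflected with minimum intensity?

103 nm

Top surface (1.0 → 1.35): reflection off a higher-index medium gives a half-wave phase shift.
Bottom surface (1.35 → 1.87): reflection off a higher-index medium gives a half-wave phase shift.
Zero or two π shifts → no net half-wave offset.
For minimum reflection here: 2 n t cos θ_r = (m + ½) λ.
Snell's law: 1.0 sin 47.7° = 1.35 sin θ_r → sin θ_r = 0.548, cos θ_r = 0.837.
Minimum at m = 0: t = λ / (4 n cos θ_r) = 467 / (4 × 1.35 × 0.837) = 103 nm.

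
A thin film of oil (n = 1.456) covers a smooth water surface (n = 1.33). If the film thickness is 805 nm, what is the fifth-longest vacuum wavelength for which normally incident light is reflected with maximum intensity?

521 nm

Ray reflecting at the top interface goes from n = 1.0 toward n = 1.456: a half-wave phase shift.
At the lower boundary (n = 1.456 to n = 1.33) the reflected ray undergoes no phase shift.
Exactly one π shift → a net half-wave offset.
So the condition for constructive reflection is 2 n t = (m + ½) λ.
λ = 2 n t / (m + ½). The fifth-longest wavelength is m = 4: λ = 2 × 1.456 × 805 / 4.50 = 521 nm.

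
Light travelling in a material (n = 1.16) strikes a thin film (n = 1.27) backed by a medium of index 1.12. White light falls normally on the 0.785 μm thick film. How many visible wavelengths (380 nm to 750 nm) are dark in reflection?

3

Top surface (1.16 → 1.27): reflection off a higher-index medium gives a half-wave phase shift.
At the lower boundary (n = 1.27 to n = 1.12) the reflected ray undergoes no phase shift.
Net: one phase inversion between the two reflected rays.
For dark reflection here: 2 n t = m λ.
λ = 2 n t / m = 1994 / m nm.
m=2: 997 nm (IR); m=3: 665 nm (visible); m=4: 498 nm (visible); m=5: 399 nm (visible); m=6: 332 nm (UV).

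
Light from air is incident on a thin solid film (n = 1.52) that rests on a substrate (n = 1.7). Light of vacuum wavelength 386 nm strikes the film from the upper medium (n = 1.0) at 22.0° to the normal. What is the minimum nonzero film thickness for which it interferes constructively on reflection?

131 nm

Ray reflecting at the top interface goes from n = 1.0 toward n = 1.52: a half-wave phase shift.
Ray reflecting at the bottom interface goes from n = 1.52 toward n = 1.7: a half-wave phase shift.
Zero or two π shifts → no net half-wave offset.
With no net inversion, constructive interference in reflection requires 2 n t cos θ_r = m λ.
Snell's law: 1.0 sin 22.0° = 1.52 sin θ_r → sin θ_r = 0.246, cos θ_r = 0.969.
Minimum nonzero at m = 1: t = λ / (2 n cos θ_r) = 386 / (2 × 1.52 × 0.969) = 131 nm.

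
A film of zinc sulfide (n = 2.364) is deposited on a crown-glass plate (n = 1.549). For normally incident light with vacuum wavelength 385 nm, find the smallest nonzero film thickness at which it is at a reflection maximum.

40.7 nm

At the upper boundary (n = 1.0 to n = 2.364) the reflected ray undergoes a half-wave phase shift.
Ray reflecting at the bottom interface goes from n = 2.364 toward n = 1.549: no phase shift.
Exactly one π shift → a net half-wave offset.
With one net inversion, constructive interference in reflection requires 2 n t = (m + ½) λ.
Minimum at m = 0: t = λ / (4 n) = 385 / (4 × 2.364) = 40.7 nm.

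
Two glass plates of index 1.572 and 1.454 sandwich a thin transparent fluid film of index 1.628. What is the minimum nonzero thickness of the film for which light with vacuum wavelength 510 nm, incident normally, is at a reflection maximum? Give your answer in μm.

Ray reflecting at the top interface goes from n = 1.572 toward n = 1.628: a half-wave phase shift.
Ray reflecting at the bottom interface goes from n = 1.628 toward n = 1.454: no phase shift.
Exactly one π shift → a net half-wave offset.
With one net inversion, constructive interference in reflection requires 2 n t = (m + ½) λ.
Minimum at m = 0: t = λ / (4 n) = 510 / (4 × 1.628) = 78.3 nm.

0.0783 μm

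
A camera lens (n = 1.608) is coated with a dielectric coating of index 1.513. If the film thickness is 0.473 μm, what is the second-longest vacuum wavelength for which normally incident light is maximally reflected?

Top surface (1.0 → 1.513): reflection off a higher-index medium gives a half-wave phase shift.
At the lower boundary (n = 1.513 to n = 1.608) the reflected ray undergoes a half-wave phase shift.
The two reflections carry the same phase change, so no net offset.
So the condition for constructive reflection is 2 n t = m λ.
λ = 2 n t / m. The second-longest wavelength is m = 2: λ = 2 × 1.513 × 473 / 2.00 = 716 nm.

716 nm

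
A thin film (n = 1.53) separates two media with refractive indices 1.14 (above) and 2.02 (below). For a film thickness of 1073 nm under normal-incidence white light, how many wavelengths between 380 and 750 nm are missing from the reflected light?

At the upper boundary (n = 1.14 to n = 1.53) the reflected ray undergoes a half-wave phase shift.
Bottom surface (1.53 → 2.02): reflection off a higher-index medium gives a half-wave phase shift.
The two reflections carry the same phase change, so no net offset.
With no net inversion, destructive interference in reflection requires 2 n t = (m + ½) λ.
λ = 2 n t / (m + ½) = 3283 / (m + ½) nm.
m=3: 938 nm (IR); m=4: 730 nm (visible); m=5: 597 nm (visible); m=6: 505 nm (visible); m=7: 438 nm (visible); m=8: 386 nm (visible); m=9: 346 nm (UV).

5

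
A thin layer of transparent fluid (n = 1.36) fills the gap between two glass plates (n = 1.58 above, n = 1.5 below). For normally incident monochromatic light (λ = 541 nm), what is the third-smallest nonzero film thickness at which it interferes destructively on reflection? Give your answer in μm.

At the upper boundary (n = 1.58 to n = 1.36) the reflected ray undergoes no phase shift.
At the lower boundary (n = 1.36 to n = 1.5) the reflected ray undergoes a half-wave phase shift.
Net: one phase inversion between the two reflected rays.
With one net inversion, destructive interference in reflection requires 2 n t = m λ.
The third-smallest nonzero thickness corresponds to m = 3: t = m λ / (2 n) = 3.00 × 541 / (2 × 1.36) = 597 nm.

0.597 μm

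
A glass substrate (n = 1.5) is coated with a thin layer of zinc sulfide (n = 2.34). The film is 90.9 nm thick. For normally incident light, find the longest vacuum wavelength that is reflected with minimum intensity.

425 nm

Top surface (1.0 → 2.34): reflection off a higher-index medium gives a half-wave phase shift.
Ray reflecting at the bottom interface goes from n = 2.34 toward n = 1.5: no phase shift.
The two reflections differ by half a wavelength.
So the condition for destructive reflection is 2 n t = m λ.
λ = 2 n t / m. The longest wavelength is m = 1: λ = 2 × 2.34 × 90.9 / 1.00 = 425 nm.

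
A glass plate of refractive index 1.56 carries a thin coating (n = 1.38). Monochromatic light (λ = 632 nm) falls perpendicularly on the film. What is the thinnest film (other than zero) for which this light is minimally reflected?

114 nm

Ray reflecting at the top interface goes from n = 1.0 toward n = 1.38: a half-wave phase shift.
Ray reflecting at the bottom interface goes from n = 1.38 toward n = 1.56: a half-wave phase shift.
Net: no relative phase inversion (both shifts match).
With no net inversion, destructive interference in reflection requires 2 n t = (m + ½) λ.
Minimum at m = 0: t = λ / (4 n) = 632 / (4 × 1.38) = 114 nm.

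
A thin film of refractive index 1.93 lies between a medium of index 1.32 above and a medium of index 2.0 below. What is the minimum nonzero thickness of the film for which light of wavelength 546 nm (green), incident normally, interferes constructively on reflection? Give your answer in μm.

0.141 μm

Top surface (1.32 → 1.93): reflection off a higher-index medium gives a half-wave phase shift.
Ray reflecting at the bottom interface goes from n = 1.93 toward n = 2.0: a half-wave phase shift.
Zero or two π shifts → no net half-wave offset.
For strong reflection here: 2 n t = m λ.
Minimum nonzero at m = 1: t = λ / (2 n) = 546 / (2 × 1.93) = 141 nm.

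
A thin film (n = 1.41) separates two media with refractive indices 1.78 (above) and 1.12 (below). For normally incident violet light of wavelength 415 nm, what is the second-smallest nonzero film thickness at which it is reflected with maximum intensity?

294 nm

At the upper boundary (n = 1.78 to n = 1.41) the reflected ray undergoes no phase shift.
Ray reflecting at the bottom interface goes from n = 1.41 toward n = 1.12: no phase shift.
Zero or two π shifts → no net half-wave offset.
So the condition for constructive reflection is 2 n t = m λ.
The second-smallest nonzero thickness corresponds to m = 2: t = m λ / (2 n) = 2.00 × 415 / (2 × 1.41) = 294 nm.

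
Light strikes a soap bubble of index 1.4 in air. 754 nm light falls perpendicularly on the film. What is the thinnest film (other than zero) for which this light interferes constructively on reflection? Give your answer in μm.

Ray reflecting at the top interface goes from n = 1.0 toward n = 1.4: a half-wave phase shift.
At the lower boundary (n = 1.4 to n = 1.0) the reflected ray undergoes no phase shift.
Exactly one π shift → a net half-wave offset.
For bright reflection here: 2 n t = (m + ½) λ.
Minimum at m = 0: t = λ / (4 n) = 754 / (4 × 1.4) = 135 nm.

0.135 μm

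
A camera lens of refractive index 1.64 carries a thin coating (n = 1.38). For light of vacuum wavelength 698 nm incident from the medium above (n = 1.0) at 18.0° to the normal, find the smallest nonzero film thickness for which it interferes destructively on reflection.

130 nm

At the upper boundary (n = 1.0 to n = 1.38) the reflected ray undergoes a half-wave phase shift.
Ray reflecting at the bottom interface goes from n = 1.38 toward n = 1.64: a half-wave phase shift.
Net: no relative phase inversion (both shifts match).
So the condition for destructive reflection is 2 n t cos θ_r = (m + ½) λ.
Snell's law: 1.0 sin 18.0° = 1.38 sin θ_r → sin θ_r = 0.224, cos θ_r = 0.975.
Minimum at m = 0: t = λ / (4 n cos θ_r) = 698 / (4 × 1.38 × 0.975) = 130 nm.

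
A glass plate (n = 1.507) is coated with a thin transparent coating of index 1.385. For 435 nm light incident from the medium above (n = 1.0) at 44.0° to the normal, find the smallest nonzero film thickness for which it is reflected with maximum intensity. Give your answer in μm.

At the upper boundary (n = 1.0 to n = 1.385) the reflected ray undergoes a half-wave phase shift.
At the lower boundary (n = 1.385 to n = 1.507) the reflected ray undergoes a half-wave phase shift.
The two reflections carry the same phase change, so no net offset.
With no net inversion, constructive interference in reflection requires 2 n t cos θ_r = m λ.
Snell's law: 1.0 sin 44.0° = 1.385 sin θ_r → sin θ_r = 0.502, cos θ_r = 0.865.
Minimum nonzero at m = 1: t = λ / (2 n cos θ_r) = 435 / (2 × 1.385 × 0.865) = 182 nm.

0.182 μm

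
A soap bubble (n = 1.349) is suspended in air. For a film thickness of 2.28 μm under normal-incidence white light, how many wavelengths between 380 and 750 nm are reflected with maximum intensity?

8

Top surface (1.0 → 1.349): reflection off a higher-index medium gives a half-wave phase shift.
Bottom surface (1.349 → 1.0): reflection off a lower-index medium gives no phase shift.
The two reflections differ by half a wavelength.
For strong reflection here: 2 n t = (m + ½) λ.
λ = 2 n t / (m + ½) = 6151 / (m + ½) nm.
m=7: 820 nm (IR); m=8: 724 nm (visible); m=9: 648 nm (visible); m=10: 586 nm (visible); m=11: 535 nm (visible); m=12: 492 nm (visible); m=13: 456 nm (visible); m=14: 424 nm (visible); m=15: 397 nm (visible); m=16: 373 nm (UV).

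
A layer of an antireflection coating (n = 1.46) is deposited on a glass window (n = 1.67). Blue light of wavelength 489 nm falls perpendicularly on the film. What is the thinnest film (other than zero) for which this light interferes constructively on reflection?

167 nm

Top surface (1.0 → 1.46): reflection off a higher-index medium gives a half-wave phase shift.
At the lower boundary (n = 1.46 to n = 1.67) the reflected ray undergoes a half-wave phase shift.
The two reflections carry the same phase change, so no net offset.
With no net inversion, constructive interference in reflection requires 2 n t = m λ.
Minimum nonzero at m = 1: t = λ / (2 n) = 489 / (2 × 1.46) = 167 nm.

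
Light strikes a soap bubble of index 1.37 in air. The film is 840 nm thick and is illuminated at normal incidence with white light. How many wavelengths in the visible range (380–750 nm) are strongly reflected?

3

Ray reflecting at the top interface goes from n = 1.0 toward n = 1.37: a half-wave phase shift.
Bottom surface (1.37 → 1.0): reflection off a lower-index medium gives no phase shift.
Exactly one π shift → a net half-wave offset.
With one net inversion, constructive interference in reflection requires 2 n t = (m + ½) λ.
λ = 2 n t / (m + ½) = 2302 / (m + ½) nm.
m=2: 921 nm (IR); m=3: 658 nm (visible); m=4: 511 nm (visible); m=5: 418 nm (visible); m=6: 354 nm (UV).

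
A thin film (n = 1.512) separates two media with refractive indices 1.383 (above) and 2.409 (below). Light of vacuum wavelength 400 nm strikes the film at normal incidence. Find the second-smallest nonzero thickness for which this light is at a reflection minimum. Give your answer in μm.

Ray reflecting at the top interface goes from n = 1.383 toward n = 1.512: a half-wave phase shift.
At the lower boundary (n = 1.512 to n = 2.409) the reflected ray undergoes a half-wave phase shift.
The two reflections carry the same phase change, so no net offset.
So the condition for destructive reflection is 2 n t = (m + ½) λ.
The second-smallest nonzero thickness corresponds to m = 1: t = (m + ½) λ / (2 n) = 1.50 × 400 / (2 × 1.512) = 198 nm.

0.198 μm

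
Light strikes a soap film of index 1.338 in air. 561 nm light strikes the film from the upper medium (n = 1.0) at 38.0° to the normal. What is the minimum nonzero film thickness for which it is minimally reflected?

Ray reflecting at the top interface goes from n = 1.0 toward n = 1.338: a half-wave phase shift.
Ray reflecting at the bottom interface goes from n = 1.338 toward n = 1.0: no phase shift.
The two reflections differ by half a wavelength.
For weak reflection here: 2 n t cos θ_r = m λ.
Snell's law: 1.0 sin 38.0° = 1.338 sin θ_r → sin θ_r = 0.460, cos θ_r = 0.888.
Minimum nonzero at m = 1: t = λ / (2 n cos θ_r) = 561 / (2 × 1.338 × 0.888) = 236 nm.

236 nm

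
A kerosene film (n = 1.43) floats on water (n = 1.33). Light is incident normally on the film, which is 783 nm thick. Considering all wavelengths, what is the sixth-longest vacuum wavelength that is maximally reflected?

Top surface (1.0 → 1.43): reflection off a higher-index medium gives a half-wave phase shift.
At the lower boundary (n = 1.43 to n = 1.33) the reflected ray undergoes no phase shift.
Net: one phase inversion between the two reflected rays.
For maximum reflection here: 2 n t = (m + ½) λ.
λ = 2 n t / (m + ½). The sixth-longest wavelength is m = 5: λ = 2 × 1.43 × 783 / 5.50 = 407 nm.

407 nm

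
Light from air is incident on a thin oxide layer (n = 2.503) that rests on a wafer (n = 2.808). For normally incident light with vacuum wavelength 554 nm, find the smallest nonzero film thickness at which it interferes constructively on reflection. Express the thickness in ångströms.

1107 Å

Ray reflecting at the top interface goes from n = 1.0 toward n = 2.503: a half-wave phase shift.
Ray reflecting at the bottom interface goes from n = 2.503 toward n = 2.808: a half-wave phase shift.
Zero or two π shifts → no net half-wave offset.
So the condition for constructive reflection is 2 n t = m λ.
Minimum nonzero at m = 1: t = λ / (2 n) = 554 / (2 × 2.503) = 111 nm.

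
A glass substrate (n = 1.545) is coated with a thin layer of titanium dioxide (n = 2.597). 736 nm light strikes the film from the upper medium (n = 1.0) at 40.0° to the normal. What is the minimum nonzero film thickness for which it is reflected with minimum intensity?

Top surface (1.0 → 2.597): reflection off a higher-index medium gives a half-wave phase shift.
Bottom surface (2.597 → 1.545): reflection off a lower-index medium gives no phase shift.
The two reflections differ by half a wavelength.
So the condition for destructive reflection is 2 n t cos θ_r = m λ.
Snell's law: 1.0 sin 40.0° = 2.597 sin θ_r → sin θ_r = 0.248, cos θ_r = 0.969.
Minimum nonzero at m = 1: t = λ / (2 n cos θ_r) = 736 / (2 × 2.597 × 0.969) = 146 nm.

146 nm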